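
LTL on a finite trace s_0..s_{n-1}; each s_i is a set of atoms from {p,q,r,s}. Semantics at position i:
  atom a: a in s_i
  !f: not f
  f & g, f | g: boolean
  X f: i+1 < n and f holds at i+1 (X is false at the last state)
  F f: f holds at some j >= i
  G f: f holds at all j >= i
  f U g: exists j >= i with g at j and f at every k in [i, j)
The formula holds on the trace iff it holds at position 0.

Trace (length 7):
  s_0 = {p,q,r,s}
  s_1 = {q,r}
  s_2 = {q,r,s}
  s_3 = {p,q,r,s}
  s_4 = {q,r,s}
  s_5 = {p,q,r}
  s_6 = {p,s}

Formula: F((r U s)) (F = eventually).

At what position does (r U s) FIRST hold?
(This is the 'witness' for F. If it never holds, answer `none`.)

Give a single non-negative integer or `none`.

Answer: 0

Derivation:
s_0={p,q,r,s}: (r U s)=True r=True s=True
s_1={q,r}: (r U s)=True r=True s=False
s_2={q,r,s}: (r U s)=True r=True s=True
s_3={p,q,r,s}: (r U s)=True r=True s=True
s_4={q,r,s}: (r U s)=True r=True s=True
s_5={p,q,r}: (r U s)=True r=True s=False
s_6={p,s}: (r U s)=True r=False s=True
F((r U s)) holds; first witness at position 0.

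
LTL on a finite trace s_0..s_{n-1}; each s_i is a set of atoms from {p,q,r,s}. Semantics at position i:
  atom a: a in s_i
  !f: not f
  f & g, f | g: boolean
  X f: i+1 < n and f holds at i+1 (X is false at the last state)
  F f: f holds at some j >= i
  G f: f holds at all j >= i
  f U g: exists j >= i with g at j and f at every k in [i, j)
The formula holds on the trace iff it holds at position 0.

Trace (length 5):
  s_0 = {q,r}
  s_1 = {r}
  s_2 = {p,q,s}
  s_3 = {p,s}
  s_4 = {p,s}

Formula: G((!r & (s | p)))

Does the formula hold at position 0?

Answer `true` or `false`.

Answer: false

Derivation:
s_0={q,r}: G((!r & (s | p)))=False (!r & (s | p))=False !r=False r=True (s | p)=False s=False p=False
s_1={r}: G((!r & (s | p)))=False (!r & (s | p))=False !r=False r=True (s | p)=False s=False p=False
s_2={p,q,s}: G((!r & (s | p)))=True (!r & (s | p))=True !r=True r=False (s | p)=True s=True p=True
s_3={p,s}: G((!r & (s | p)))=True (!r & (s | p))=True !r=True r=False (s | p)=True s=True p=True
s_4={p,s}: G((!r & (s | p)))=True (!r & (s | p))=True !r=True r=False (s | p)=True s=True p=True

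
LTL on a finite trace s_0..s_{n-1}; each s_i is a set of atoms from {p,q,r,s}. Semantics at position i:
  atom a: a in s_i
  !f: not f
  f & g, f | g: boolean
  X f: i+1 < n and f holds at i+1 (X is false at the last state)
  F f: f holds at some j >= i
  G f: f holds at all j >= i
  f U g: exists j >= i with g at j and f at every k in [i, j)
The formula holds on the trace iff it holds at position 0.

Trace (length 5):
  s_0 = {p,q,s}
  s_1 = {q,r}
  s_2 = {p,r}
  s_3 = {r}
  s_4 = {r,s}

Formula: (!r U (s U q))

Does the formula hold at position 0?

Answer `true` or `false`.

s_0={p,q,s}: (!r U (s U q))=True !r=True r=False (s U q)=True s=True q=True
s_1={q,r}: (!r U (s U q))=True !r=False r=True (s U q)=True s=False q=True
s_2={p,r}: (!r U (s U q))=False !r=False r=True (s U q)=False s=False q=False
s_3={r}: (!r U (s U q))=False !r=False r=True (s U q)=False s=False q=False
s_4={r,s}: (!r U (s U q))=False !r=False r=True (s U q)=False s=True q=False

Answer: true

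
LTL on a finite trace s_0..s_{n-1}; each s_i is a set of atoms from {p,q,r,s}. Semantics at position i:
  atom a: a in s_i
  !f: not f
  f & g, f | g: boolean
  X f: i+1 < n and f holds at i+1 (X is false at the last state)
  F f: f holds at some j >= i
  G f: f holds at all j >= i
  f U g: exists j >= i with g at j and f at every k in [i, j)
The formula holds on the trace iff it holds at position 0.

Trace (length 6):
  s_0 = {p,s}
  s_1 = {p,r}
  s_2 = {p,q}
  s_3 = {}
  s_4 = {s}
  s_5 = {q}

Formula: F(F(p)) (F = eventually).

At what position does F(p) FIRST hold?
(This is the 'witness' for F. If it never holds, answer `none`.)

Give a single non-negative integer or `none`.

s_0={p,s}: F(p)=True p=True
s_1={p,r}: F(p)=True p=True
s_2={p,q}: F(p)=True p=True
s_3={}: F(p)=False p=False
s_4={s}: F(p)=False p=False
s_5={q}: F(p)=False p=False
F(F(p)) holds; first witness at position 0.

Answer: 0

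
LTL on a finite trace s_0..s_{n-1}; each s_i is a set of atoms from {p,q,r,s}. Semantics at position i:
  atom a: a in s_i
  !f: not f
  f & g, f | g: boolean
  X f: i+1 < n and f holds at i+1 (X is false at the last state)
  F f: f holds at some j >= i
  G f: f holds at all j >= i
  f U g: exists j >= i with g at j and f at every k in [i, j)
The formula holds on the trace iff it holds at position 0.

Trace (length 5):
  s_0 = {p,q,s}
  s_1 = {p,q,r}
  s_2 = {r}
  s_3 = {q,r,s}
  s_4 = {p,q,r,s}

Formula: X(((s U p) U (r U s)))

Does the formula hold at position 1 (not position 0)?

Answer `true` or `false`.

Answer: true

Derivation:
s_0={p,q,s}: X(((s U p) U (r U s)))=True ((s U p) U (r U s))=True (s U p)=True s=True p=True (r U s)=True r=False
s_1={p,q,r}: X(((s U p) U (r U s)))=True ((s U p) U (r U s))=True (s U p)=True s=False p=True (r U s)=True r=True
s_2={r}: X(((s U p) U (r U s)))=True ((s U p) U (r U s))=True (s U p)=False s=False p=False (r U s)=True r=True
s_3={q,r,s}: X(((s U p) U (r U s)))=True ((s U p) U (r U s))=True (s U p)=True s=True p=False (r U s)=True r=True
s_4={p,q,r,s}: X(((s U p) U (r U s)))=False ((s U p) U (r U s))=True (s U p)=True s=True p=True (r U s)=True r=True
Evaluating at position 1: result = True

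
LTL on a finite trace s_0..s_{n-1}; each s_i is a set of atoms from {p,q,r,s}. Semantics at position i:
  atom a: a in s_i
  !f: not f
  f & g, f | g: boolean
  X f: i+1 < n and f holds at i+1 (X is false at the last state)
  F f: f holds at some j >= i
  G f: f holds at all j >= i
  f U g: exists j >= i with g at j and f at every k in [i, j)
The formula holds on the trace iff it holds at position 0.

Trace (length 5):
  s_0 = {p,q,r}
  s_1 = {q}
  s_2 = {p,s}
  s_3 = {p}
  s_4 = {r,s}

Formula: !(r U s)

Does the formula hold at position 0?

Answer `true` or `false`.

s_0={p,q,r}: !(r U s)=True (r U s)=False r=True s=False
s_1={q}: !(r U s)=True (r U s)=False r=False s=False
s_2={p,s}: !(r U s)=False (r U s)=True r=False s=True
s_3={p}: !(r U s)=True (r U s)=False r=False s=False
s_4={r,s}: !(r U s)=False (r U s)=True r=True s=True

Answer: true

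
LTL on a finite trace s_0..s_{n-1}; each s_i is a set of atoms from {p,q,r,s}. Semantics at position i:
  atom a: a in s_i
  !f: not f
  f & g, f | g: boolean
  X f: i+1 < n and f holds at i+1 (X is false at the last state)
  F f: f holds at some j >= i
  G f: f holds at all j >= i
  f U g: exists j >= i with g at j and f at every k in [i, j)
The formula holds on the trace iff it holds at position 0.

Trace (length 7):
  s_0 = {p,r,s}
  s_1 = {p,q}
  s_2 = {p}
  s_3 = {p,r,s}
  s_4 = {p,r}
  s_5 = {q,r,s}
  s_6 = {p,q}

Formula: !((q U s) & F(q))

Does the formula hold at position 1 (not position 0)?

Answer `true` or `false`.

s_0={p,r,s}: !((q U s) & F(q))=False ((q U s) & F(q))=True (q U s)=True q=False s=True F(q)=True
s_1={p,q}: !((q U s) & F(q))=True ((q U s) & F(q))=False (q U s)=False q=True s=False F(q)=True
s_2={p}: !((q U s) & F(q))=True ((q U s) & F(q))=False (q U s)=False q=False s=False F(q)=True
s_3={p,r,s}: !((q U s) & F(q))=False ((q U s) & F(q))=True (q U s)=True q=False s=True F(q)=True
s_4={p,r}: !((q U s) & F(q))=True ((q U s) & F(q))=False (q U s)=False q=False s=False F(q)=True
s_5={q,r,s}: !((q U s) & F(q))=False ((q U s) & F(q))=True (q U s)=True q=True s=True F(q)=True
s_6={p,q}: !((q U s) & F(q))=True ((q U s) & F(q))=False (q U s)=False q=True s=False F(q)=True
Evaluating at position 1: result = True

Answer: true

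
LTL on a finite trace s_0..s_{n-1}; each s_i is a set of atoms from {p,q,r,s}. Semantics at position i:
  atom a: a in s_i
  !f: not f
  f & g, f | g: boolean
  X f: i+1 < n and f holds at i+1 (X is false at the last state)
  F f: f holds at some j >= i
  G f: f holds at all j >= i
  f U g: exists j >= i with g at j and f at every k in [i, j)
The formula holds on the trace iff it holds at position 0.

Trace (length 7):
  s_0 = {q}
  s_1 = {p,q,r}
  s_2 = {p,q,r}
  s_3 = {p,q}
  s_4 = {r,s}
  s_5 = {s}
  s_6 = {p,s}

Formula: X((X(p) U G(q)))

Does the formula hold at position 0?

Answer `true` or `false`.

s_0={q}: X((X(p) U G(q)))=False (X(p) U G(q))=False X(p)=True p=False G(q)=False q=True
s_1={p,q,r}: X((X(p) U G(q)))=False (X(p) U G(q))=False X(p)=True p=True G(q)=False q=True
s_2={p,q,r}: X((X(p) U G(q)))=False (X(p) U G(q))=False X(p)=True p=True G(q)=False q=True
s_3={p,q}: X((X(p) U G(q)))=False (X(p) U G(q))=False X(p)=False p=True G(q)=False q=True
s_4={r,s}: X((X(p) U G(q)))=False (X(p) U G(q))=False X(p)=False p=False G(q)=False q=False
s_5={s}: X((X(p) U G(q)))=False (X(p) U G(q))=False X(p)=True p=False G(q)=False q=False
s_6={p,s}: X((X(p) U G(q)))=False (X(p) U G(q))=False X(p)=False p=True G(q)=False q=False

Answer: false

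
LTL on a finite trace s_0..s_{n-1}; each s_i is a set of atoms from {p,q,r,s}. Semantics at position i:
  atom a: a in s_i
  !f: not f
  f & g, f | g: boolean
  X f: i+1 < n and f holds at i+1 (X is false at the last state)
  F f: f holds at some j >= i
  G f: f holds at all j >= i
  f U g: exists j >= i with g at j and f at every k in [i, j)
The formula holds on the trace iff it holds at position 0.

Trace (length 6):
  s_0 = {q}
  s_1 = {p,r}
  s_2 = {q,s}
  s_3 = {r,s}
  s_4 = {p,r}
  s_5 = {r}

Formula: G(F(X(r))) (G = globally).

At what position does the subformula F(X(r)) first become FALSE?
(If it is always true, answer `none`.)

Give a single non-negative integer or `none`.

Answer: 5

Derivation:
s_0={q}: F(X(r))=True X(r)=True r=False
s_1={p,r}: F(X(r))=True X(r)=False r=True
s_2={q,s}: F(X(r))=True X(r)=True r=False
s_3={r,s}: F(X(r))=True X(r)=True r=True
s_4={p,r}: F(X(r))=True X(r)=True r=True
s_5={r}: F(X(r))=False X(r)=False r=True
G(F(X(r))) holds globally = False
First violation at position 5.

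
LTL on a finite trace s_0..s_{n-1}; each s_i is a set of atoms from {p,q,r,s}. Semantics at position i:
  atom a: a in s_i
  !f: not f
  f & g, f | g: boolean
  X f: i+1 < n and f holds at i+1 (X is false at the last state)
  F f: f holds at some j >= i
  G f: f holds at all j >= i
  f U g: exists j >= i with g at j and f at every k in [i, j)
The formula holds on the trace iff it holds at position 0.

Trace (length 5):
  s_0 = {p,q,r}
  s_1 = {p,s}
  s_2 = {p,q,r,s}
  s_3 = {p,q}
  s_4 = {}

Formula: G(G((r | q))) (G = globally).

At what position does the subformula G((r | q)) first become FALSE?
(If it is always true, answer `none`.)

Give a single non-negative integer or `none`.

s_0={p,q,r}: G((r | q))=False (r | q)=True r=True q=True
s_1={p,s}: G((r | q))=False (r | q)=False r=False q=False
s_2={p,q,r,s}: G((r | q))=False (r | q)=True r=True q=True
s_3={p,q}: G((r | q))=False (r | q)=True r=False q=True
s_4={}: G((r | q))=False (r | q)=False r=False q=False
G(G((r | q))) holds globally = False
First violation at position 0.

Answer: 0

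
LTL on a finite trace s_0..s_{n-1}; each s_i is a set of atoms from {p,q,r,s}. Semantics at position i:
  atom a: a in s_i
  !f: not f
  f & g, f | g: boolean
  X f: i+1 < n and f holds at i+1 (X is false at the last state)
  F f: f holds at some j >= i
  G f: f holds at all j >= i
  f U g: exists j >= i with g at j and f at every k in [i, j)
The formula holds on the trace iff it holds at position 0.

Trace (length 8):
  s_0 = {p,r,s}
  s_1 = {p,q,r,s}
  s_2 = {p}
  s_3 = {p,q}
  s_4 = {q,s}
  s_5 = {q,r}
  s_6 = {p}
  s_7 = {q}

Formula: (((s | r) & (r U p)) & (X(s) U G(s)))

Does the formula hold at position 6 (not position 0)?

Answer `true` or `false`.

s_0={p,r,s}: (((s | r) & (r U p)) & (X(s) U G(s)))=False ((s | r) & (r U p))=True (s | r)=True s=True r=True (r U p)=True p=True (X(s) U G(s))=False X(s)=True G(s)=False
s_1={p,q,r,s}: (((s | r) & (r U p)) & (X(s) U G(s)))=False ((s | r) & (r U p))=True (s | r)=True s=True r=True (r U p)=True p=True (X(s) U G(s))=False X(s)=False G(s)=False
s_2={p}: (((s | r) & (r U p)) & (X(s) U G(s)))=False ((s | r) & (r U p))=False (s | r)=False s=False r=False (r U p)=True p=True (X(s) U G(s))=False X(s)=False G(s)=False
s_3={p,q}: (((s | r) & (r U p)) & (X(s) U G(s)))=False ((s | r) & (r U p))=False (s | r)=False s=False r=False (r U p)=True p=True (X(s) U G(s))=False X(s)=True G(s)=False
s_4={q,s}: (((s | r) & (r U p)) & (X(s) U G(s)))=False ((s | r) & (r U p))=False (s | r)=True s=True r=False (r U p)=False p=False (X(s) U G(s))=False X(s)=False G(s)=False
s_5={q,r}: (((s | r) & (r U p)) & (X(s) U G(s)))=False ((s | r) & (r U p))=True (s | r)=True s=False r=True (r U p)=True p=False (X(s) U G(s))=False X(s)=False G(s)=False
s_6={p}: (((s | r) & (r U p)) & (X(s) U G(s)))=False ((s | r) & (r U p))=False (s | r)=False s=False r=False (r U p)=True p=True (X(s) U G(s))=False X(s)=False G(s)=False
s_7={q}: (((s | r) & (r U p)) & (X(s) U G(s)))=False ((s | r) & (r U p))=False (s | r)=False s=False r=False (r U p)=False p=False (X(s) U G(s))=False X(s)=False G(s)=False
Evaluating at position 6: result = False

Answer: false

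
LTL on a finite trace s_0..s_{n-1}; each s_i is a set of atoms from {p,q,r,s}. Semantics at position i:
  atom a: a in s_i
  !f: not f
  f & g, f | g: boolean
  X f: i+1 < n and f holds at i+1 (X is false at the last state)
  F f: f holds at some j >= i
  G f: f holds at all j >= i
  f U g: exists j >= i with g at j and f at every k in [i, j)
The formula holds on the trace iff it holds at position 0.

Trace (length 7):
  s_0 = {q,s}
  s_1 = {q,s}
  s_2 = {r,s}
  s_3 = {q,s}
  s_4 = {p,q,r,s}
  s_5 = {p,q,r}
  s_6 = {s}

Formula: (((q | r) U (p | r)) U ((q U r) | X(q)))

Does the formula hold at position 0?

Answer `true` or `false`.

s_0={q,s}: (((q | r) U (p | r)) U ((q U r) | X(q)))=True ((q | r) U (p | r))=True (q | r)=True q=True r=False (p | r)=False p=False ((q U r) | X(q))=True (q U r)=True X(q)=True
s_1={q,s}: (((q | r) U (p | r)) U ((q U r) | X(q)))=True ((q | r) U (p | r))=True (q | r)=True q=True r=False (p | r)=False p=False ((q U r) | X(q))=True (q U r)=True X(q)=False
s_2={r,s}: (((q | r) U (p | r)) U ((q U r) | X(q)))=True ((q | r) U (p | r))=True (q | r)=True q=False r=True (p | r)=True p=False ((q U r) | X(q))=True (q U r)=True X(q)=True
s_3={q,s}: (((q | r) U (p | r)) U ((q U r) | X(q)))=True ((q | r) U (p | r))=True (q | r)=True q=True r=False (p | r)=False p=False ((q U r) | X(q))=True (q U r)=True X(q)=True
s_4={p,q,r,s}: (((q | r) U (p | r)) U ((q U r) | X(q)))=True ((q | r) U (p | r))=True (q | r)=True q=True r=True (p | r)=True p=True ((q U r) | X(q))=True (q U r)=True X(q)=True
s_5={p,q,r}: (((q | r) U (p | r)) U ((q U r) | X(q)))=True ((q | r) U (p | r))=True (q | r)=True q=True r=True (p | r)=True p=True ((q U r) | X(q))=True (q U r)=True X(q)=False
s_6={s}: (((q | r) U (p | r)) U ((q U r) | X(q)))=False ((q | r) U (p | r))=False (q | r)=False q=False r=False (p | r)=False p=False ((q U r) | X(q))=False (q U r)=False X(q)=False

Answer: true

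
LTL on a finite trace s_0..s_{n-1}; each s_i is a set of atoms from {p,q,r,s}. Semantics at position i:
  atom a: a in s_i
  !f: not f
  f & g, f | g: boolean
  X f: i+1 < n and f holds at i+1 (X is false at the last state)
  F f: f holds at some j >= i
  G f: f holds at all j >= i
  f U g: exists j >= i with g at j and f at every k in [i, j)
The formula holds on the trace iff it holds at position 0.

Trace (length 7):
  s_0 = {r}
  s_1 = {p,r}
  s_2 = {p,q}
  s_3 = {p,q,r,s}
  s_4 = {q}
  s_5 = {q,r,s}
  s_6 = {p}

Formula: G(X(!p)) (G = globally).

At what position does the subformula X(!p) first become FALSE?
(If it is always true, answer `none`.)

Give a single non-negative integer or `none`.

s_0={r}: X(!p)=False !p=True p=False
s_1={p,r}: X(!p)=False !p=False p=True
s_2={p,q}: X(!p)=False !p=False p=True
s_3={p,q,r,s}: X(!p)=True !p=False p=True
s_4={q}: X(!p)=True !p=True p=False
s_5={q,r,s}: X(!p)=False !p=True p=False
s_6={p}: X(!p)=False !p=False p=True
G(X(!p)) holds globally = False
First violation at position 0.

Answer: 0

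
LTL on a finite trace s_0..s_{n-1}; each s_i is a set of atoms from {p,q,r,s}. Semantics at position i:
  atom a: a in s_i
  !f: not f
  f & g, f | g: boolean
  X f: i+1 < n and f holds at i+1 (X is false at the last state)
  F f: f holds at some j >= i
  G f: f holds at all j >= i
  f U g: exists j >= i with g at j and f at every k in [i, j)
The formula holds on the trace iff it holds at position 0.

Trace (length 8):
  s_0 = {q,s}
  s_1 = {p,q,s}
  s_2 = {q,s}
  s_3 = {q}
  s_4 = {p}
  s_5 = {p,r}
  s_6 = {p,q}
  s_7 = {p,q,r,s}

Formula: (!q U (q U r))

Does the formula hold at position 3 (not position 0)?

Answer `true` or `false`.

s_0={q,s}: (!q U (q U r))=False !q=False q=True (q U r)=False r=False
s_1={p,q,s}: (!q U (q U r))=False !q=False q=True (q U r)=False r=False
s_2={q,s}: (!q U (q U r))=False !q=False q=True (q U r)=False r=False
s_3={q}: (!q U (q U r))=False !q=False q=True (q U r)=False r=False
s_4={p}: (!q U (q U r))=True !q=True q=False (q U r)=False r=False
s_5={p,r}: (!q U (q U r))=True !q=True q=False (q U r)=True r=True
s_6={p,q}: (!q U (q U r))=True !q=False q=True (q U r)=True r=False
s_7={p,q,r,s}: (!q U (q U r))=True !q=False q=True (q U r)=True r=True
Evaluating at position 3: result = False

Answer: false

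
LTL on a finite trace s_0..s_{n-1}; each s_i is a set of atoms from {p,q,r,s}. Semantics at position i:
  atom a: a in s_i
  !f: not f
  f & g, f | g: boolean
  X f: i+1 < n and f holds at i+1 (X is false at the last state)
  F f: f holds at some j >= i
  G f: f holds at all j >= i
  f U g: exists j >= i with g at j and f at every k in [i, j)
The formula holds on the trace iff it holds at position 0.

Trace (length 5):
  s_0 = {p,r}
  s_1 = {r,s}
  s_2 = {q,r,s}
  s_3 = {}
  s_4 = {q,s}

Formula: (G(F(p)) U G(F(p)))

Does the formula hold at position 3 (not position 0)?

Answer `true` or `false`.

s_0={p,r}: (G(F(p)) U G(F(p)))=False G(F(p))=False F(p)=True p=True
s_1={r,s}: (G(F(p)) U G(F(p)))=False G(F(p))=False F(p)=False p=False
s_2={q,r,s}: (G(F(p)) U G(F(p)))=False G(F(p))=False F(p)=False p=False
s_3={}: (G(F(p)) U G(F(p)))=False G(F(p))=False F(p)=False p=False
s_4={q,s}: (G(F(p)) U G(F(p)))=False G(F(p))=False F(p)=False p=False
Evaluating at position 3: result = False

Answer: false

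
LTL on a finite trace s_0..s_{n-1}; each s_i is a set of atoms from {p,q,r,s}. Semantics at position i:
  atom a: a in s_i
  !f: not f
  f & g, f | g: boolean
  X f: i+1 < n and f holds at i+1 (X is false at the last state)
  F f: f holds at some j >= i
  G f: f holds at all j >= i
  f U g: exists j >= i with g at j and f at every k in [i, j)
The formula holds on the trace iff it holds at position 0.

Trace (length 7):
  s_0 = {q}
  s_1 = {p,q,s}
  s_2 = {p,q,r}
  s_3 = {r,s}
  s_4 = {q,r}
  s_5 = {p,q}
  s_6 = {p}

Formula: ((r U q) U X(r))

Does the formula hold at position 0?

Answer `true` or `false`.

s_0={q}: ((r U q) U X(r))=True (r U q)=True r=False q=True X(r)=False
s_1={p,q,s}: ((r U q) U X(r))=True (r U q)=True r=False q=True X(r)=True
s_2={p,q,r}: ((r U q) U X(r))=True (r U q)=True r=True q=True X(r)=True
s_3={r,s}: ((r U q) U X(r))=True (r U q)=True r=True q=False X(r)=True
s_4={q,r}: ((r U q) U X(r))=False (r U q)=True r=True q=True X(r)=False
s_5={p,q}: ((r U q) U X(r))=False (r U q)=True r=False q=True X(r)=False
s_6={p}: ((r U q) U X(r))=False (r U q)=False r=False q=False X(r)=False

Answer: true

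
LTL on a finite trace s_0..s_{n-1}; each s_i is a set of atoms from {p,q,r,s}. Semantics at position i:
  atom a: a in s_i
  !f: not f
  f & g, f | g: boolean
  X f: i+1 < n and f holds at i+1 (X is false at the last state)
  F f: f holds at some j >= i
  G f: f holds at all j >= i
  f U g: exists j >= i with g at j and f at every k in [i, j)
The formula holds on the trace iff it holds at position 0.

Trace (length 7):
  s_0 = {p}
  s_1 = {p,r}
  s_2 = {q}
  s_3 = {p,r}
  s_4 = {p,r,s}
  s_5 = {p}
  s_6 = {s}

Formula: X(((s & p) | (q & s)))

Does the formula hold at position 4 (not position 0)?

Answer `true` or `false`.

s_0={p}: X(((s & p) | (q & s)))=False ((s & p) | (q & s))=False (s & p)=False s=False p=True (q & s)=False q=False
s_1={p,r}: X(((s & p) | (q & s)))=False ((s & p) | (q & s))=False (s & p)=False s=False p=True (q & s)=False q=False
s_2={q}: X(((s & p) | (q & s)))=False ((s & p) | (q & s))=False (s & p)=False s=False p=False (q & s)=False q=True
s_3={p,r}: X(((s & p) | (q & s)))=True ((s & p) | (q & s))=False (s & p)=False s=False p=True (q & s)=False q=False
s_4={p,r,s}: X(((s & p) | (q & s)))=False ((s & p) | (q & s))=True (s & p)=True s=True p=True (q & s)=False q=False
s_5={p}: X(((s & p) | (q & s)))=False ((s & p) | (q & s))=False (s & p)=False s=False p=True (q & s)=False q=False
s_6={s}: X(((s & p) | (q & s)))=False ((s & p) | (q & s))=False (s & p)=False s=True p=False (q & s)=False q=False
Evaluating at position 4: result = False

Answer: false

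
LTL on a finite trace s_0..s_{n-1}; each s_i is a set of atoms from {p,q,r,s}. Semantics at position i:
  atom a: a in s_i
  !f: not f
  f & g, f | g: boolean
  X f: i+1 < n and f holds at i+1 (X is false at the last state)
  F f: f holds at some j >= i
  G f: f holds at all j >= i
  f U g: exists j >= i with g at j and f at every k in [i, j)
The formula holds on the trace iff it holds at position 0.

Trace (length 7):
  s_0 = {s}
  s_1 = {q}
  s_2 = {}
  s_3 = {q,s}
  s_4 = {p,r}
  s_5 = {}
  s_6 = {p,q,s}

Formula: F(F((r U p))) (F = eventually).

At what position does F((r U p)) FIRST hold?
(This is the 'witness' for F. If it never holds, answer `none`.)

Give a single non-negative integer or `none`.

Answer: 0

Derivation:
s_0={s}: F((r U p))=True (r U p)=False r=False p=False
s_1={q}: F((r U p))=True (r U p)=False r=False p=False
s_2={}: F((r U p))=True (r U p)=False r=False p=False
s_3={q,s}: F((r U p))=True (r U p)=False r=False p=False
s_4={p,r}: F((r U p))=True (r U p)=True r=True p=True
s_5={}: F((r U p))=True (r U p)=False r=False p=False
s_6={p,q,s}: F((r U p))=True (r U p)=True r=False p=True
F(F((r U p))) holds; first witness at position 0.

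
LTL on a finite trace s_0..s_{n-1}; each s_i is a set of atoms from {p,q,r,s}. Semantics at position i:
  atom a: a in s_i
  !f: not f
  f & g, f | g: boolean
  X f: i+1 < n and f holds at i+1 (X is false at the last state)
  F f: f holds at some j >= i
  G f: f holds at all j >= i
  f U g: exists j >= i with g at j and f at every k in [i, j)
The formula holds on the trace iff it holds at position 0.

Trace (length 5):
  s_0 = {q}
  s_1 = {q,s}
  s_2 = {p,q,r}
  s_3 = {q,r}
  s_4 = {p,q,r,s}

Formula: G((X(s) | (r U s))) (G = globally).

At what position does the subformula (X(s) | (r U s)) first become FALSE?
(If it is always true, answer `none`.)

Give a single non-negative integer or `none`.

Answer: none

Derivation:
s_0={q}: (X(s) | (r U s))=True X(s)=True s=False (r U s)=False r=False
s_1={q,s}: (X(s) | (r U s))=True X(s)=False s=True (r U s)=True r=False
s_2={p,q,r}: (X(s) | (r U s))=True X(s)=False s=False (r U s)=True r=True
s_3={q,r}: (X(s) | (r U s))=True X(s)=True s=False (r U s)=True r=True
s_4={p,q,r,s}: (X(s) | (r U s))=True X(s)=False s=True (r U s)=True r=True
G((X(s) | (r U s))) holds globally = True
No violation — formula holds at every position.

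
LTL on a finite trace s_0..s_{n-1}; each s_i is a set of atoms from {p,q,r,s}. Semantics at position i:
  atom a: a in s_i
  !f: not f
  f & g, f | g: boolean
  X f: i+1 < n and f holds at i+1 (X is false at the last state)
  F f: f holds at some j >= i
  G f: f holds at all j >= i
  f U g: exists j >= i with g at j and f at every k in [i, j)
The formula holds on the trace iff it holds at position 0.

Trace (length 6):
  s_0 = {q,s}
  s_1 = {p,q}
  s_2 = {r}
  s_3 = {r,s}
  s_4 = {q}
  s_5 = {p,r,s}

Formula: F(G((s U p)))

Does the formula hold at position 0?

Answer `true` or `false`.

Answer: true

Derivation:
s_0={q,s}: F(G((s U p)))=True G((s U p))=False (s U p)=True s=True p=False
s_1={p,q}: F(G((s U p)))=True G((s U p))=False (s U p)=True s=False p=True
s_2={r}: F(G((s U p)))=True G((s U p))=False (s U p)=False s=False p=False
s_3={r,s}: F(G((s U p)))=True G((s U p))=False (s U p)=False s=True p=False
s_4={q}: F(G((s U p)))=True G((s U p))=False (s U p)=False s=False p=False
s_5={p,r,s}: F(G((s U p)))=True G((s U p))=True (s U p)=True s=True p=True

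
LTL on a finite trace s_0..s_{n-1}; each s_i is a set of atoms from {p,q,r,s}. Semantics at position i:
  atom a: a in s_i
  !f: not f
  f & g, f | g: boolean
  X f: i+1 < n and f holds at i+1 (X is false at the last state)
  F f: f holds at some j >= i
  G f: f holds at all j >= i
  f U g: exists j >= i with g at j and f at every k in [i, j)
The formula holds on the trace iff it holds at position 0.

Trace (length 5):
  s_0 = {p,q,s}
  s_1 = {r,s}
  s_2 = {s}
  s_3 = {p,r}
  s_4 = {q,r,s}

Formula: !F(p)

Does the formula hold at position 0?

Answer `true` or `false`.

Answer: false

Derivation:
s_0={p,q,s}: !F(p)=False F(p)=True p=True
s_1={r,s}: !F(p)=False F(p)=True p=False
s_2={s}: !F(p)=False F(p)=True p=False
s_3={p,r}: !F(p)=False F(p)=True p=True
s_4={q,r,s}: !F(p)=True F(p)=False p=False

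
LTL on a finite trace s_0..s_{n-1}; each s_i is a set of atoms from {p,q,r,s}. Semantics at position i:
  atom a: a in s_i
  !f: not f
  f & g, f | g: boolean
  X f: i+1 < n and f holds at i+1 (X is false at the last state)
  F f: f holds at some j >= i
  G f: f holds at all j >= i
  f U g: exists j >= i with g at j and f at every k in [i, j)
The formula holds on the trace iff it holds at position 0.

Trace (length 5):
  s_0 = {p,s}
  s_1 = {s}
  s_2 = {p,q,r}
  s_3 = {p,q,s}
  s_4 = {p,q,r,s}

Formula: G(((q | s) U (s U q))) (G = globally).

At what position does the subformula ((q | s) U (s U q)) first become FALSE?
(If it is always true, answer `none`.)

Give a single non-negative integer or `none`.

Answer: none

Derivation:
s_0={p,s}: ((q | s) U (s U q))=True (q | s)=True q=False s=True (s U q)=True
s_1={s}: ((q | s) U (s U q))=True (q | s)=True q=False s=True (s U q)=True
s_2={p,q,r}: ((q | s) U (s U q))=True (q | s)=True q=True s=False (s U q)=True
s_3={p,q,s}: ((q | s) U (s U q))=True (q | s)=True q=True s=True (s U q)=True
s_4={p,q,r,s}: ((q | s) U (s U q))=True (q | s)=True q=True s=True (s U q)=True
G(((q | s) U (s U q))) holds globally = True
No violation — formula holds at every position.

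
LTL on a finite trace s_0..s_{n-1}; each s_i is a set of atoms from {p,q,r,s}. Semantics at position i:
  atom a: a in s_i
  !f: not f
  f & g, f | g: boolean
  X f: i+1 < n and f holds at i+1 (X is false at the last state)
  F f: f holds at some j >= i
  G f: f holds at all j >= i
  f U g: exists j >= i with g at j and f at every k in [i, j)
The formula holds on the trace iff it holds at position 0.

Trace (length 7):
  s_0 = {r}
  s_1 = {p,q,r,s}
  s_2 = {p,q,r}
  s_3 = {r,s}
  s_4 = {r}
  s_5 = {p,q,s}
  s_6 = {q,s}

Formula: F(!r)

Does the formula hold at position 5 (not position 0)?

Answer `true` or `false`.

s_0={r}: F(!r)=True !r=False r=True
s_1={p,q,r,s}: F(!r)=True !r=False r=True
s_2={p,q,r}: F(!r)=True !r=False r=True
s_3={r,s}: F(!r)=True !r=False r=True
s_4={r}: F(!r)=True !r=False r=True
s_5={p,q,s}: F(!r)=True !r=True r=False
s_6={q,s}: F(!r)=True !r=True r=False
Evaluating at position 5: result = True

Answer: true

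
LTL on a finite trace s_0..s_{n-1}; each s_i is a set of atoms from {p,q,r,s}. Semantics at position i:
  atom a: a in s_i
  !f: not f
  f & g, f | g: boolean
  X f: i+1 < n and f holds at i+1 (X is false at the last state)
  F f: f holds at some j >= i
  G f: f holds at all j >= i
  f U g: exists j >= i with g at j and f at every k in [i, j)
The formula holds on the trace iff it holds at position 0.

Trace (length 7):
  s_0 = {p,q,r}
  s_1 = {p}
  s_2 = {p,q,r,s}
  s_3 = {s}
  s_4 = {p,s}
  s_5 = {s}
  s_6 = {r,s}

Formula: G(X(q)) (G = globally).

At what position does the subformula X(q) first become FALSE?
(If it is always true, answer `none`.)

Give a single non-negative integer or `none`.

s_0={p,q,r}: X(q)=False q=True
s_1={p}: X(q)=True q=False
s_2={p,q,r,s}: X(q)=False q=True
s_3={s}: X(q)=False q=False
s_4={p,s}: X(q)=False q=False
s_5={s}: X(q)=False q=False
s_6={r,s}: X(q)=False q=False
G(X(q)) holds globally = False
First violation at position 0.

Answer: 0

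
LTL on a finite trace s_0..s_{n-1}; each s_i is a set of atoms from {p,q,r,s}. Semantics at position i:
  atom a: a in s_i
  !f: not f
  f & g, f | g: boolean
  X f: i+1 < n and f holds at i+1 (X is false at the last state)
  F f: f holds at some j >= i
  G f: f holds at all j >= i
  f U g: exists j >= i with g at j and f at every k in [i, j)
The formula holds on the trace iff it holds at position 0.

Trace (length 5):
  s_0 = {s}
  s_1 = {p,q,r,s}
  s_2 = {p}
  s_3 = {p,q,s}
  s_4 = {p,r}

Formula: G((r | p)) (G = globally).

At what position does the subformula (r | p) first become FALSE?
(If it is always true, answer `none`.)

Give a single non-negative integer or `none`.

s_0={s}: (r | p)=False r=False p=False
s_1={p,q,r,s}: (r | p)=True r=True p=True
s_2={p}: (r | p)=True r=False p=True
s_3={p,q,s}: (r | p)=True r=False p=True
s_4={p,r}: (r | p)=True r=True p=True
G((r | p)) holds globally = False
First violation at position 0.

Answer: 0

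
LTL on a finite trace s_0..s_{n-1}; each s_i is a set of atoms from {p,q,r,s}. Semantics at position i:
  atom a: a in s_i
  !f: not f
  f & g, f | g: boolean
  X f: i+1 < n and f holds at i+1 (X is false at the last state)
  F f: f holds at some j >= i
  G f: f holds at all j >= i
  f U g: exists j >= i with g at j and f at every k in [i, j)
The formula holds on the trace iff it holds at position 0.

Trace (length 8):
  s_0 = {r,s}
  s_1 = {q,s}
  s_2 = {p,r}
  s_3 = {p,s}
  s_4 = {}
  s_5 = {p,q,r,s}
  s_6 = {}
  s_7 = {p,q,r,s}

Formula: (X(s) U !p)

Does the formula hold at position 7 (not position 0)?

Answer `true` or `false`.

s_0={r,s}: (X(s) U !p)=True X(s)=True s=True !p=True p=False
s_1={q,s}: (X(s) U !p)=True X(s)=False s=True !p=True p=False
s_2={p,r}: (X(s) U !p)=False X(s)=True s=False !p=False p=True
s_3={p,s}: (X(s) U !p)=False X(s)=False s=True !p=False p=True
s_4={}: (X(s) U !p)=True X(s)=True s=False !p=True p=False
s_5={p,q,r,s}: (X(s) U !p)=False X(s)=False s=True !p=False p=True
s_6={}: (X(s) U !p)=True X(s)=True s=False !p=True p=False
s_7={p,q,r,s}: (X(s) U !p)=False X(s)=False s=True !p=False p=True
Evaluating at position 7: result = False

Answer: false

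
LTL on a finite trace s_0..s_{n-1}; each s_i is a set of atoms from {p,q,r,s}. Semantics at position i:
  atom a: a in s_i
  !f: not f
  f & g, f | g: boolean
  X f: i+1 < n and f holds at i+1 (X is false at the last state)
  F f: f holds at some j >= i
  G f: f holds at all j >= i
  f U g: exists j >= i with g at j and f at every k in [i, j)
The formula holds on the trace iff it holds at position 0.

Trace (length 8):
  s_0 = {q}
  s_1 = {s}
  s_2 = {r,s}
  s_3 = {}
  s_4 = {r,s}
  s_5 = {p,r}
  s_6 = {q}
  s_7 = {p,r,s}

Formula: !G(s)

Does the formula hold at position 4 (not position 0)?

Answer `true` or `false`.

s_0={q}: !G(s)=True G(s)=False s=False
s_1={s}: !G(s)=True G(s)=False s=True
s_2={r,s}: !G(s)=True G(s)=False s=True
s_3={}: !G(s)=True G(s)=False s=False
s_4={r,s}: !G(s)=True G(s)=False s=True
s_5={p,r}: !G(s)=True G(s)=False s=False
s_6={q}: !G(s)=True G(s)=False s=False
s_7={p,r,s}: !G(s)=False G(s)=True s=True
Evaluating at position 4: result = True

Answer: true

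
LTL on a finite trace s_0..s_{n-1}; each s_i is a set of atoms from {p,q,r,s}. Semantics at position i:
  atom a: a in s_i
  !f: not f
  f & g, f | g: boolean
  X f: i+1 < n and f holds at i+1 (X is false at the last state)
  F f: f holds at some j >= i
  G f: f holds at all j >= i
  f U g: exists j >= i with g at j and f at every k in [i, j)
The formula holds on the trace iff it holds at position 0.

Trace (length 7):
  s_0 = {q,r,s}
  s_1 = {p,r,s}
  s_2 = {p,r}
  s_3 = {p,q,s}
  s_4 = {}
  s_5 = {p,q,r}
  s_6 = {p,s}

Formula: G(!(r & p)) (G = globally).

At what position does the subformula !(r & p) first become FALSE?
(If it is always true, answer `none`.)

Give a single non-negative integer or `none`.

Answer: 1

Derivation:
s_0={q,r,s}: !(r & p)=True (r & p)=False r=True p=False
s_1={p,r,s}: !(r & p)=False (r & p)=True r=True p=True
s_2={p,r}: !(r & p)=False (r & p)=True r=True p=True
s_3={p,q,s}: !(r & p)=True (r & p)=False r=False p=True
s_4={}: !(r & p)=True (r & p)=False r=False p=False
s_5={p,q,r}: !(r & p)=False (r & p)=True r=True p=True
s_6={p,s}: !(r & p)=True (r & p)=False r=False p=True
G(!(r & p)) holds globally = False
First violation at position 1.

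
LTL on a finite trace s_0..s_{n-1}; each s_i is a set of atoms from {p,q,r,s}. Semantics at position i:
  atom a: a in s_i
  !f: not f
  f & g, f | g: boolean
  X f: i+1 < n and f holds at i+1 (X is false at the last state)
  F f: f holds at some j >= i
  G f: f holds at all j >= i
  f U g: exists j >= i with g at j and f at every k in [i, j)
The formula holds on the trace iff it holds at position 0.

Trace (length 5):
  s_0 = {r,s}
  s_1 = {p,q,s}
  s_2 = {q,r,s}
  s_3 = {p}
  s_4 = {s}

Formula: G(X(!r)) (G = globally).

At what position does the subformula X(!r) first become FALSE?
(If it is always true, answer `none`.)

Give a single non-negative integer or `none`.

s_0={r,s}: X(!r)=True !r=False r=True
s_1={p,q,s}: X(!r)=False !r=True r=False
s_2={q,r,s}: X(!r)=True !r=False r=True
s_3={p}: X(!r)=True !r=True r=False
s_4={s}: X(!r)=False !r=True r=False
G(X(!r)) holds globally = False
First violation at position 1.

Answer: 1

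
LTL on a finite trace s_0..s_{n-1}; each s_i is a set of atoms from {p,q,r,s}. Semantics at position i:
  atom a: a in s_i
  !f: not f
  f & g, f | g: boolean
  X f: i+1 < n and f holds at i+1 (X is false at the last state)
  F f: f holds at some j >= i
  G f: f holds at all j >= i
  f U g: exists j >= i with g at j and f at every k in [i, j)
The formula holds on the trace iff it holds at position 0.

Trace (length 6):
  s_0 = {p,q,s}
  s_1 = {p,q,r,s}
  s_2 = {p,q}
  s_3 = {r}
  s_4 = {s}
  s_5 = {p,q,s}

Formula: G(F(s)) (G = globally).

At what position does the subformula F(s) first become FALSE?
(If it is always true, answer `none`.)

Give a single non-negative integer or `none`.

s_0={p,q,s}: F(s)=True s=True
s_1={p,q,r,s}: F(s)=True s=True
s_2={p,q}: F(s)=True s=False
s_3={r}: F(s)=True s=False
s_4={s}: F(s)=True s=True
s_5={p,q,s}: F(s)=True s=True
G(F(s)) holds globally = True
No violation — formula holds at every position.

Answer: none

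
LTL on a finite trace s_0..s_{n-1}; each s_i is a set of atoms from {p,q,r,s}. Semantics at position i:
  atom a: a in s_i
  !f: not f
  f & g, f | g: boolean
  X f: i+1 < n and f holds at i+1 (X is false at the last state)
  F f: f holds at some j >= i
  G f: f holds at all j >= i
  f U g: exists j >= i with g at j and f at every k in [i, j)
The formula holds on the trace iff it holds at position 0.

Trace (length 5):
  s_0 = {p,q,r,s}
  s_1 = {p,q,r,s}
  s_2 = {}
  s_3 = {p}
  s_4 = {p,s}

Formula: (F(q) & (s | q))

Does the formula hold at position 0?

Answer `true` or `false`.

s_0={p,q,r,s}: (F(q) & (s | q))=True F(q)=True q=True (s | q)=True s=True
s_1={p,q,r,s}: (F(q) & (s | q))=True F(q)=True q=True (s | q)=True s=True
s_2={}: (F(q) & (s | q))=False F(q)=False q=False (s | q)=False s=False
s_3={p}: (F(q) & (s | q))=False F(q)=False q=False (s | q)=False s=False
s_4={p,s}: (F(q) & (s | q))=False F(q)=False q=False (s | q)=True s=True

Answer: true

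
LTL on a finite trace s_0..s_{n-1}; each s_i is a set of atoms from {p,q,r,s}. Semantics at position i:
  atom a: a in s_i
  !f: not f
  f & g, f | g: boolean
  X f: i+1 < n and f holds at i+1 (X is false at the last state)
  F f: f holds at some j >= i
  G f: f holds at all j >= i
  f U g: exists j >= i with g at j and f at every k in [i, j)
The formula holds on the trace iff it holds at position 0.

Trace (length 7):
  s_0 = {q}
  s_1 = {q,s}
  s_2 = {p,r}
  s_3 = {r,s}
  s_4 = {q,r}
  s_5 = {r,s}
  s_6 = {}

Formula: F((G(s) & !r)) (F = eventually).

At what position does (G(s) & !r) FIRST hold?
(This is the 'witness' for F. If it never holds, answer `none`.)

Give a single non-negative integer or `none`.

s_0={q}: (G(s) & !r)=False G(s)=False s=False !r=True r=False
s_1={q,s}: (G(s) & !r)=False G(s)=False s=True !r=True r=False
s_2={p,r}: (G(s) & !r)=False G(s)=False s=False !r=False r=True
s_3={r,s}: (G(s) & !r)=False G(s)=False s=True !r=False r=True
s_4={q,r}: (G(s) & !r)=False G(s)=False s=False !r=False r=True
s_5={r,s}: (G(s) & !r)=False G(s)=False s=True !r=False r=True
s_6={}: (G(s) & !r)=False G(s)=False s=False !r=True r=False
F((G(s) & !r)) does not hold (no witness exists).

Answer: none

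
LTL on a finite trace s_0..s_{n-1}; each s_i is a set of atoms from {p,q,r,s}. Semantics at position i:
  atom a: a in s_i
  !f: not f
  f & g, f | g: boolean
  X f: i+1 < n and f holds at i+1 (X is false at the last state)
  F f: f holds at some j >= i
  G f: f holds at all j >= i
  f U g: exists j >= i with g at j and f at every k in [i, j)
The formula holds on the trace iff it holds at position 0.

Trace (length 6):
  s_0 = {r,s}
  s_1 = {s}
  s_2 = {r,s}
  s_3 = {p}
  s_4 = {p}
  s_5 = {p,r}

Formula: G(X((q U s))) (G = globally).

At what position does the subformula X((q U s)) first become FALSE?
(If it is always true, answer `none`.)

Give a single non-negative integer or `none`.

Answer: 2

Derivation:
s_0={r,s}: X((q U s))=True (q U s)=True q=False s=True
s_1={s}: X((q U s))=True (q U s)=True q=False s=True
s_2={r,s}: X((q U s))=False (q U s)=True q=False s=True
s_3={p}: X((q U s))=False (q U s)=False q=False s=False
s_4={p}: X((q U s))=False (q U s)=False q=False s=False
s_5={p,r}: X((q U s))=False (q U s)=False q=False s=False
G(X((q U s))) holds globally = False
First violation at position 2.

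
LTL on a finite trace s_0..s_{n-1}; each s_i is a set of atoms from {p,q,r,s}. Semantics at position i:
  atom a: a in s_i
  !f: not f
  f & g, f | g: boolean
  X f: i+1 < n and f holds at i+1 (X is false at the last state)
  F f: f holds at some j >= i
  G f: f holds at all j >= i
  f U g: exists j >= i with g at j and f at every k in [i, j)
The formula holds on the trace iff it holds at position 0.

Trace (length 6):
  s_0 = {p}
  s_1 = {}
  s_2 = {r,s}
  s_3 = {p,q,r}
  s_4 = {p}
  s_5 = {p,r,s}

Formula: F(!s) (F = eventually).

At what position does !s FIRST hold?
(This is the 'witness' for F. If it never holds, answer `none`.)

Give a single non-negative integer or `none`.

Answer: 0

Derivation:
s_0={p}: !s=True s=False
s_1={}: !s=True s=False
s_2={r,s}: !s=False s=True
s_3={p,q,r}: !s=True s=False
s_4={p}: !s=True s=False
s_5={p,r,s}: !s=False s=True
F(!s) holds; first witness at position 0.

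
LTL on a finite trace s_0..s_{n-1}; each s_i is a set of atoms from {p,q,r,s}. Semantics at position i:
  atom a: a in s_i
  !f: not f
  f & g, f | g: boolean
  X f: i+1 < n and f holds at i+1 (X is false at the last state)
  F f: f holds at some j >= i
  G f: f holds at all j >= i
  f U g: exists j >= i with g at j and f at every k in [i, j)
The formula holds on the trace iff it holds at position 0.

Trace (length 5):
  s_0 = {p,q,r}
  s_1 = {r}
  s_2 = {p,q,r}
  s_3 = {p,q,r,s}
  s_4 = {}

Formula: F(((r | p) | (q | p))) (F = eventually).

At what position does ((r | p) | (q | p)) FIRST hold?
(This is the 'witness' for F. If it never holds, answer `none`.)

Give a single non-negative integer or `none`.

s_0={p,q,r}: ((r | p) | (q | p))=True (r | p)=True r=True p=True (q | p)=True q=True
s_1={r}: ((r | p) | (q | p))=True (r | p)=True r=True p=False (q | p)=False q=False
s_2={p,q,r}: ((r | p) | (q | p))=True (r | p)=True r=True p=True (q | p)=True q=True
s_3={p,q,r,s}: ((r | p) | (q | p))=True (r | p)=True r=True p=True (q | p)=True q=True
s_4={}: ((r | p) | (q | p))=False (r | p)=False r=False p=False (q | p)=False q=False
F(((r | p) | (q | p))) holds; first witness at position 0.

Answer: 0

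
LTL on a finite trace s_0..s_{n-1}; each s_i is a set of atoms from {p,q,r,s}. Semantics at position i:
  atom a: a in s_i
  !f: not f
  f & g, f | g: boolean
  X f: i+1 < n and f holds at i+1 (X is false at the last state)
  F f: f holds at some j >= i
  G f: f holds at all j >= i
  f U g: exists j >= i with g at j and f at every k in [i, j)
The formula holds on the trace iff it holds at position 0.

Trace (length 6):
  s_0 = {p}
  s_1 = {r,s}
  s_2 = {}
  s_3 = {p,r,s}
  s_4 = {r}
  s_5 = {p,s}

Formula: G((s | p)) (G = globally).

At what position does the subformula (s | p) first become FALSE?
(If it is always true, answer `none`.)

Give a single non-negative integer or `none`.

Answer: 2

Derivation:
s_0={p}: (s | p)=True s=False p=True
s_1={r,s}: (s | p)=True s=True p=False
s_2={}: (s | p)=False s=False p=False
s_3={p,r,s}: (s | p)=True s=True p=True
s_4={r}: (s | p)=False s=False p=False
s_5={p,s}: (s | p)=True s=True p=True
G((s | p)) holds globally = False
First violation at position 2.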